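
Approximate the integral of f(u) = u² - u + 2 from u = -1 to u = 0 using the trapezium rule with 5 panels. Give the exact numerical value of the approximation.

h = (0 − (-1))/5 = 0.2.
Nodes u₀,…,u₅ = -1, -0.8, -0.6, -0.4, -0.2, 0.
f(u) = u² - u + 2: f₀=4, f₁=3.44, f₂=2.96, f₃=2.56, f₄=2.24, f₅=2.
(h/2)·[f₀ + 2f₁ + 2f₂ + 2f₃ + 2f₄ + f₅] = 0.1·(28.4) = 2.84.

2.84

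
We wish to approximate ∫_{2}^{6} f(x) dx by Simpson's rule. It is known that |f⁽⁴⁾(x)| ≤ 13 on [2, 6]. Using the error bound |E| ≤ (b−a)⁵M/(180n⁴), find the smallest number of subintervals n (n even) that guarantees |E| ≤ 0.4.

Need 13312/(180n⁴) ≤ 0.4.
n⁴ ≥ 13312/(180·0.4) = 184.889 ⇒ n ≥ 3.6875, so the smallest even n is 4. (n must be even for Simpson's rule.)

4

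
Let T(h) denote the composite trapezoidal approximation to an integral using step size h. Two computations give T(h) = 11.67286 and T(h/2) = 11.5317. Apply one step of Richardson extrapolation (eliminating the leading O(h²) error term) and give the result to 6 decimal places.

11.484647

R = (4·T(h/2) − T(h)) / 3 = (4·11.5317 − 11.67286)/3 = (34.45394)/3 = 11.484647.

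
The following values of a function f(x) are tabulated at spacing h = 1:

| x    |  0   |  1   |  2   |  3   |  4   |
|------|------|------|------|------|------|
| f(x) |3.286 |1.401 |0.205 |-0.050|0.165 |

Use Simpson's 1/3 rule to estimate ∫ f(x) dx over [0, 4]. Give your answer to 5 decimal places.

3.08833

h = 1, n = 4.
(h/3)·[y₀ + 4y₁ + 2y₂ + 4y₃ + y₄] = 0.333333·(9.265) = 3.08833.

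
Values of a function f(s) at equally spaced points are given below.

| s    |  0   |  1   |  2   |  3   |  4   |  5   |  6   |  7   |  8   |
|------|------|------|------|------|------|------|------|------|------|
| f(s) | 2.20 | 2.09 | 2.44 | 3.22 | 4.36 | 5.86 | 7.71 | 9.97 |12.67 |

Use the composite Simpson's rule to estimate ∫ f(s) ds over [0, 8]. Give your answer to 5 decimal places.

42.81667

h = 1, n = 8.
(h/3)·[y₀ + 4y₁ + 2y₂ + 4y₃ + 2y₄ + 4y₅ + 2y₆ + 4y₇ + y₈] = 0.333333·(128.45) = 42.81667.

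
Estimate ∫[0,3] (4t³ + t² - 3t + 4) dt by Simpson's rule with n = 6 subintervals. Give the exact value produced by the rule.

88.5

h = (3 − 0)/6 = 0.5.
Nodes t₀,…,t₆ = 0, 0.5, 1, 1.5, 2, 2.5, 3.
f(t) = 4t³ + t² - 3t + 4: f₀=4, f₁=3.25, f₂=6, f₃=15.25, f₄=34, f₅=65.25, f₆=112.
(h/3)·[f₀ + 4f₁ + 2f₂ + 4f₃ + 2f₄ + 4f₅ + f₆] = 0.166667·(531) = 88.5.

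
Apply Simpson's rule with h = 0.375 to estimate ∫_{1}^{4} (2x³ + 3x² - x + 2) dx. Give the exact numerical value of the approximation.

189

h = (4 − 1)/8 = 0.375.
Nodes x₀,…,x₈ = 1, 1.375, 1.75, 2.125, 2.5, 2.875, 3.25, 3.625, 4.
f(x) = 2x³ + 3x² - x + 2: f₀=6, f₁=11.49609375, f₂=20.15625, f₃=32.61328125, f₄=49.5, f₅=71.44921875, f₆=99.09375, f₇=133.06640625, f₈=174.
(h/3)·[f₀ + 4f₁ + 2f₂ + 4f₃ + 2f₄ + 4f₅ + 2f₆ + 4f₇ + f₈] = 0.125·(1512) = 189.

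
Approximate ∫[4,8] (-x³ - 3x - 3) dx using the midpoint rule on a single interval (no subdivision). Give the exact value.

-948

M = (b−a)·f(6) = 4·(-237) = -948.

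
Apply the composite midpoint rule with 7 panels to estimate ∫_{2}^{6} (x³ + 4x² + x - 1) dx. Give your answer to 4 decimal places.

607.5918

h = (6 − 2)/7 = 0.571429.
Midpoints m₁,…,m₇ = 2.285714, 2.857143, 3.428571, 4, 4.571429, 5.142857, 5.714286.
f(m₁)=34.125364, f(m₂)=57.833819, f(m₃)=89.752187, f(m₄)=131, f(m₅)=182.696793, f(m₆)=245.962099, f(m₇)=321.915452.
h·[f(m₁) + f(m₂) + f(m₃) + f(m₄) + f(m₅) + f(m₆) + f(m₇)] = 0.571429·(1063.285714) = 607.5918.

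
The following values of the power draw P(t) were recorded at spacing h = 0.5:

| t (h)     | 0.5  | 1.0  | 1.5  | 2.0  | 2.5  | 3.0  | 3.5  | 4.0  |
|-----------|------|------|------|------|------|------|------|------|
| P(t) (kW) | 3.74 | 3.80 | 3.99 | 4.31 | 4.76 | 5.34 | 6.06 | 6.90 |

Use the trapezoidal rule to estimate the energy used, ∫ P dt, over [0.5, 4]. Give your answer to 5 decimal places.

16.79000

h = 0.5, n = 7.
(h/2)·[y₀ + 2y₁ + 2y₂ + 2y₃ + 2y₄ + 2y₅ + 2y₆ + y₇] = 0.25·(67.16) = 16.79000.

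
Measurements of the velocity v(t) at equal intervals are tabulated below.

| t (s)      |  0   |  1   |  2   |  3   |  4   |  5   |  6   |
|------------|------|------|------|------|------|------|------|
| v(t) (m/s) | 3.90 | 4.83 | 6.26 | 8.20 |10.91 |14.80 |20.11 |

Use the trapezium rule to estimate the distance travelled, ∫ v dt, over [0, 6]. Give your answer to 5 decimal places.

h = 1, n = 6.
(h/2)·[y₀ + 2y₁ + 2y₂ + 2y₃ + 2y₄ + 2y₅ + y₆] = 0.5·(114.01) = 57.00500.

57.00500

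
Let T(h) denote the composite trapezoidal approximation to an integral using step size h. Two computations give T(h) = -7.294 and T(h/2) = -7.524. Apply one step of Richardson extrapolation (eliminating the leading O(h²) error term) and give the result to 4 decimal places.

-7.6007

R = (4·T(h/2) − T(h)) / 3 = (4·(-7.524) − (-7.294))/3 = (-22.802)/3 = -7.6007.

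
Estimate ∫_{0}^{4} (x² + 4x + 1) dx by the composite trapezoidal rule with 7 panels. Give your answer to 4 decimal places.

h = (4 − 0)/7 = 0.571429.
Nodes x₀,…,x₇ = 0, 0.571429, 1.142857, 1.714286, 2.285714, 2.857143, 3.428571, 4.
f(x) = x² + 4x + 1: f₀=1, f₁=3.612245, f₂=6.877551, f₃=10.795918, f₄=15.367347, f₅=20.591837, f₆=26.469388, f₇=33.
(h/2)·[f₀ + 2f₁ + 2f₂ + 2f₃ + 2f₄ + 2f₅ + 2f₆ + f₇] = 0.285714·(201.428571) = 57.5510.

57.5510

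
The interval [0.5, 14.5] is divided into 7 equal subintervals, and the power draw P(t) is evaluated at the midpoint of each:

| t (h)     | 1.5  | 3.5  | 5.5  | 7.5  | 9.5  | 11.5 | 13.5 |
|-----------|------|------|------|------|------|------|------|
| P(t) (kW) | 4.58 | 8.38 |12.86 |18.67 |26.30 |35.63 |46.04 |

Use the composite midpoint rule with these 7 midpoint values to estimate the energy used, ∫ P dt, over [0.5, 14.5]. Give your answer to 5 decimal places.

304.92000

h = 2, n = 7.
h·[y(m₁) + y(m₂) + y(m₃) + y(m₄) + y(m₅) + y(m₆) + y(m₇)] = 2·(152.46) = 304.92000.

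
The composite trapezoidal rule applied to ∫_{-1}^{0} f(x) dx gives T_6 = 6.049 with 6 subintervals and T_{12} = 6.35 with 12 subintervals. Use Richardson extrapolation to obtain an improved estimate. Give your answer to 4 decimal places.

6.4503

R = (4·T_{12} − T_6) / 3 = (4·6.35 − 6.049)/3 = (19.351)/3 = 6.4503.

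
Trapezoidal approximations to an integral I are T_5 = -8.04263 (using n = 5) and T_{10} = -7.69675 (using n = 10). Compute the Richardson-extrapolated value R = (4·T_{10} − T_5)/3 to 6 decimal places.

R = (4·T_{10} − T_5) / 3 = (4·(-7.69675) − (-8.04263))/3 = (-22.74437)/3 = -7.581457.

-7.581457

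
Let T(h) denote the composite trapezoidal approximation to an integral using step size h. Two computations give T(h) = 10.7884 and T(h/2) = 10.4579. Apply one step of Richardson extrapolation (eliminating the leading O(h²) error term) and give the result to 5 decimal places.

10.34773

R = (4·T(h/2) − T(h)) / 3 = (4·10.4579 − 10.7884)/3 = (31.0432)/3 = 10.34773.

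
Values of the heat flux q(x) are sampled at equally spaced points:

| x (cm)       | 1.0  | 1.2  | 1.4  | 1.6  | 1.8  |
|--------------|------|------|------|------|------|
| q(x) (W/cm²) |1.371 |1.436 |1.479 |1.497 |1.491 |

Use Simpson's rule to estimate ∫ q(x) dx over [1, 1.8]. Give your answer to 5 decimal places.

h = 0.2, n = 4.
(h/3)·[y₀ + 4y₁ + 2y₂ + 4y₃ + y₄] = 0.066667·(17.552) = 1.17013.

1.17013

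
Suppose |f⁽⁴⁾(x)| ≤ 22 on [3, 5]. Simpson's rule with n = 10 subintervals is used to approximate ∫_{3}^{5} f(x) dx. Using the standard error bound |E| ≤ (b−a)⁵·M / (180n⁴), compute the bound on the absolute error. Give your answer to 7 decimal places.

|E| ≤ (2)⁵·22 / (180·10⁴) = 704/1800000 = 0.0003911.

0.0003911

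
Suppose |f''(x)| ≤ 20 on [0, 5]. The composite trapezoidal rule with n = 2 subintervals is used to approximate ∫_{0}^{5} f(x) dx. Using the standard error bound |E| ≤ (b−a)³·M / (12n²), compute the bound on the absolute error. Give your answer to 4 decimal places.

52.0833

|E| ≤ (5)³·20 / (12·2²) = 2500/48 = 52.0833.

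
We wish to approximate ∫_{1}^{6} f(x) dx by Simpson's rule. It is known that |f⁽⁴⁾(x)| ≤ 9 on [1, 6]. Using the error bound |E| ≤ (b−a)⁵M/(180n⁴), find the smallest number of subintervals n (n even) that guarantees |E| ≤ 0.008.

12

Need 28125/(180n⁴) ≤ 0.008.
n⁴ ≥ 28125/(180·0.008) = 19531.2 ⇒ n ≥ 11.8218, so the smallest even n is 12. (n must be even for Simpson's rule.)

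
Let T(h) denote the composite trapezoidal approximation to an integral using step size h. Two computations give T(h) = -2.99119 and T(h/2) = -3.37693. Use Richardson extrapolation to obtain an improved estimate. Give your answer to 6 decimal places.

-3.505510

R = (4·T(h/2) − T(h)) / 3 = (4·(-3.37693) − (-2.99119))/3 = (-10.51653)/3 = -3.505510.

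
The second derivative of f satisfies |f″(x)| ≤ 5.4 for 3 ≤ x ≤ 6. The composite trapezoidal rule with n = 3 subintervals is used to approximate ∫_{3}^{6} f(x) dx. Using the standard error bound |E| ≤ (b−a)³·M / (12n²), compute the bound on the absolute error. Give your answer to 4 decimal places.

|E| ≤ (3)³·5.4 / (12·3²) = 145.8/108 = 1.3500.

1.3500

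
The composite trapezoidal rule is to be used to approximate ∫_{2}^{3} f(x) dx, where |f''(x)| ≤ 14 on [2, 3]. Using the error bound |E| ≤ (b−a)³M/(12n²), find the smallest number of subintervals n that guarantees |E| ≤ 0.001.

35

Need 14/(12n²) ≤ 0.001.
n² ≥ 14/(12·0.001) = 1166.67 ⇒ n ≥ 34.1565, so the smallest n is 35.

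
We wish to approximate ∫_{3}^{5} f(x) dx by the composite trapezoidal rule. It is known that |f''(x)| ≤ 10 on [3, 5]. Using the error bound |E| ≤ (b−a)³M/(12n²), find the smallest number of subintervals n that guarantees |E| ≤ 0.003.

48

Need 80/(12n²) ≤ 0.003.
n² ≥ 80/(12·0.003) = 2222.22 ⇒ n ≥ 47.1405, so the smallest n is 48.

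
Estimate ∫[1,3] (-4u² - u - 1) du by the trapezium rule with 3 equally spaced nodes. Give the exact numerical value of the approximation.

-42

h = (3 − 1)/2 = 1.
Nodes u₀,…,u₂ = 1, 2, 3.
f(u) = -4u² - u - 1: f₀=-6, f₁=-19, f₂=-40.
(h/2)·[f₀ + 2f₁ + f₂] = 0.5·(-84) = -42.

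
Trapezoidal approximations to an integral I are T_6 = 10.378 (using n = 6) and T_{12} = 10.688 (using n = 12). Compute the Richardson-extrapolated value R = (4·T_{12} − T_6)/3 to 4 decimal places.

10.7913

R = (4·T_{12} − T_6) / 3 = (4·10.688 − 10.378)/3 = (32.374)/3 = 10.7913.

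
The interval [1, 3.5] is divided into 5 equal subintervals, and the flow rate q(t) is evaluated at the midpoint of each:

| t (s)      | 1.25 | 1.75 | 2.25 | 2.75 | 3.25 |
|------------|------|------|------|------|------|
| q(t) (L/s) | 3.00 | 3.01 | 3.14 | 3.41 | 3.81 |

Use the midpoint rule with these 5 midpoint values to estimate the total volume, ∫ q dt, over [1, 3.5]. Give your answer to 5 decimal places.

h = 0.5, n = 5.
h·[y(m₁) + y(m₂) + y(m₃) + y(m₄) + y(m₅)] = 0.5·(16.37) = 8.18500.

8.18500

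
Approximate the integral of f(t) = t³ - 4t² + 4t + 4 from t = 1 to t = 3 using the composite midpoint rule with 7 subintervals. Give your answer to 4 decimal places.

9.3061

h = (3 − 1)/7 = 0.285714.
Midpoints m₁,…,m₇ = 1.142857, 1.428571, 1.714286, 2, 2.285714, 2.571429, 2.857143.
f(m₁)=4.839650, f(m₂)=4.466472, f(m₃)=4.139942, f(m₄)=4, f(m₅)=4.186589, f(m₆)=4.839650, f(m₇)=6.099125.
h·[f(m₁) + f(m₂) + f(m₃) + f(m₄) + f(m₅) + f(m₆) + f(m₇)] = 0.285714·(32.571429) = 9.3061.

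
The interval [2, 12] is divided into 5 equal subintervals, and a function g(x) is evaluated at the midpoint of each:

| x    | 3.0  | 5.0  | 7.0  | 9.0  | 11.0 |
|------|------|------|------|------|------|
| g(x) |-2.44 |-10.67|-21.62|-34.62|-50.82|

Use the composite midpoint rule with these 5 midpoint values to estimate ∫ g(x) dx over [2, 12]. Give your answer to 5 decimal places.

h = 2, n = 5.
h·[y(m₁) + y(m₂) + y(m₃) + y(m₄) + y(m₅)] = 2·(-120.17) = -240.34000.

-240.34000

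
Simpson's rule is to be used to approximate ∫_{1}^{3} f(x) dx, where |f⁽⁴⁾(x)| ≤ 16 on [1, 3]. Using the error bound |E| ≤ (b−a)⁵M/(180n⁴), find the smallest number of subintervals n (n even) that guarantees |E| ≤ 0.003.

6

Need 512/(180n⁴) ≤ 0.003.
n⁴ ≥ 512/(180·0.003) = 948.148 ⇒ n ≥ 5.5491, so the smallest even n is 6. (n must be even for Simpson's rule.)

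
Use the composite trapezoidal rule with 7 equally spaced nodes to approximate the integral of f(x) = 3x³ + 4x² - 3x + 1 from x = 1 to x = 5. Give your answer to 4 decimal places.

610.5185

h = (5 − 1)/6 = 0.666667.
Nodes x₀,…,x₆ = 1, 1.666667, 2.333333, 3, 3.666667, 4.333333, 5.
f(x) = 3x³ + 4x² - 3x + 1: f₀=5, f₁=21, f₂=53.888889, f₃=109, f₄=191.666667, f₅=307.222222, f₆=461.
(h/2)·[f₀ + 2f₁ + 2f₂ + 2f₃ + 2f₄ + 2f₅ + f₆] = 0.333333·(1831.555556) = 610.5185.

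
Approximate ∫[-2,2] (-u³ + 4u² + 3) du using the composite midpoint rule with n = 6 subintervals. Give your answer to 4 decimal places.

32.7407

h = (2 − (-2))/6 = 0.666667.
Midpoints m₁,…,m₆ = -1.666667, -1, -0.333333, 0.333333, 1, 1.666667.
f(m₁)=18.740741, f(m₂)=8, f(m₃)=3.481481, f(m₄)=3.407407, f(m₅)=6, f(m₆)=9.481481.
h·[f(m₁) + f(m₂) + f(m₃) + f(m₄) + f(m₅) + f(m₆)] = 0.666667·(49.111111) = 32.7407.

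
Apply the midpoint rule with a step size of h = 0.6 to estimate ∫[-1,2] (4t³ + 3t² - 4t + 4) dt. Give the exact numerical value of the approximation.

h = (2 − (-1))/5 = 0.6.
Midpoints m₁,…,m₅ = -0.7, -0.1, 0.5, 1.1, 1.7.
f(m₁)=6.898, f(m₂)=4.426, f(m₃)=3.25, f(m₄)=8.554, f(m₅)=25.522.
h·[f(m₁) + f(m₂) + f(m₃) + f(m₄) + f(m₅)] = 0.6·(48.65) = 29.19.

29.19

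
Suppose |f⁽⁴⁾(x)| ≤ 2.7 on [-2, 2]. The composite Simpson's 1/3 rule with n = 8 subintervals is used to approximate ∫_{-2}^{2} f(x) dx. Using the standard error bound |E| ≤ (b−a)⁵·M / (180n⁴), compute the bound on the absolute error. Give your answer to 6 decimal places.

|E| ≤ (4)⁵·2.7 / (180·8⁴) = 2764.8/737280 = 0.003750.

0.003750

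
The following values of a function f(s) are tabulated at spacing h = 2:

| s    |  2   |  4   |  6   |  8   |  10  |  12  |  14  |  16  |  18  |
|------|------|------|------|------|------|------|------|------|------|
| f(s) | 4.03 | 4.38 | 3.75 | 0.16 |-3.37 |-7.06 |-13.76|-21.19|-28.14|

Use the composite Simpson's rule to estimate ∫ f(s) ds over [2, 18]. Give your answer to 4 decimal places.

-97.1400

h = 2, n = 8.
(h/3)·[y₀ + 4y₁ + 2y₂ + 4y₃ + 2y₄ + 4y₅ + 2y₆ + 4y₇ + y₈] = 0.666667·(-145.71) = -97.1400.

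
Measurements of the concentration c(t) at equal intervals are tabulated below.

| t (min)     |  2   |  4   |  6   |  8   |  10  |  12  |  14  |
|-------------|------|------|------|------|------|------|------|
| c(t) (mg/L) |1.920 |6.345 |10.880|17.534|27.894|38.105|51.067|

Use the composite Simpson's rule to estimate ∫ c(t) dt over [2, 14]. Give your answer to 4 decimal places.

252.3140

h = 2, n = 6.
(h/3)·[y₀ + 4y₁ + 2y₂ + 4y₃ + 2y₄ + 4y₅ + y₆] = 0.666667·(378.471) = 252.3140.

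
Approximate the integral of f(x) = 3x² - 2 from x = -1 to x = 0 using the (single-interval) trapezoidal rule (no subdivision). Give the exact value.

T = (b−a)/2 · [f(-1) + f(0)] = 0.5·[1 + (-2)] = -0.5.

-0.5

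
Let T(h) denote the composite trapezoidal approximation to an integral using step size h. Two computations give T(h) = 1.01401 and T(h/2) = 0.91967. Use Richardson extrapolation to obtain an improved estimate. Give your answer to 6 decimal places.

R = (4·T(h/2) − T(h)) / 3 = (4·0.91967 − 1.01401)/3 = (2.66467)/3 = 0.888223.

0.888223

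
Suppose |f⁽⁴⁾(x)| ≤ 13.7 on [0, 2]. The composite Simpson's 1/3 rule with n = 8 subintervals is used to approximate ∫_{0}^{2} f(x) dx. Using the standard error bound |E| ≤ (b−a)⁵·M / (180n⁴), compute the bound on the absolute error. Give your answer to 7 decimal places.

|E| ≤ (2)⁵·13.7 / (180·8⁴) = 438.4/737280 = 0.0005946.

0.0005946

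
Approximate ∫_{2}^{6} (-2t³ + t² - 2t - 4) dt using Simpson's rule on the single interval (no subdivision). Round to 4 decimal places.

S = (b−a)/6 · [f(2) + 4f(4) + f(6)] = 0.666667·[(-20) + 4·(-124) + (-412)] = -618.6667.

-618.6667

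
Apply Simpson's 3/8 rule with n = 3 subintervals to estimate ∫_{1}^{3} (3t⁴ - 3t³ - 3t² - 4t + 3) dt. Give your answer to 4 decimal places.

h = (3 − 1)/3 = 0.666667.
Nodes t₀,…,t₃ = 1, 1.666667, 2.333333, 3.
f(t) = 3t⁴ - 3t³ - 3t² - 4t + 3: f₀=-4, f₁=-2.740741, f₂=28.148148, f₃=126.
(3h/8)·[f₀ + 3f₁ + 3f₂ + f₃] = 0.25·(198.222222) = 49.5556.

49.5556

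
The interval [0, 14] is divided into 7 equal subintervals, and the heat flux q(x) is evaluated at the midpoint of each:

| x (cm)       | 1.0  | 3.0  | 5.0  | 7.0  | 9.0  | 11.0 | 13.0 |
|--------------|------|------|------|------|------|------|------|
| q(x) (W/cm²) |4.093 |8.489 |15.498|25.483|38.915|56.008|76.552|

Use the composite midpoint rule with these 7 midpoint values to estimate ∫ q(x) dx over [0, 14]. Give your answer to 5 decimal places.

h = 2, n = 7.
h·[y(m₁) + y(m₂) + y(m₃) + y(m₄) + y(m₅) + y(m₆) + y(m₇)] = 2·(225.038) = 450.07600.

450.07600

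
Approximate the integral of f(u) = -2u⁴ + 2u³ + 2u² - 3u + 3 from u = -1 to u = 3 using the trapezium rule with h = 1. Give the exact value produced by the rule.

h = (3 − (-1))/4 = 1.
Nodes u₀,…,u₄ = -1, 0, 1, 2, 3.
f(u) = -2u⁴ + 2u³ + 2u² - 3u + 3: f₀=4, f₁=3, f₂=2, f₃=-11, f₄=-96.
(h/2)·[f₀ + 2f₁ + 2f₂ + 2f₃ + f₄] = 0.5·(-104) = -52.

-52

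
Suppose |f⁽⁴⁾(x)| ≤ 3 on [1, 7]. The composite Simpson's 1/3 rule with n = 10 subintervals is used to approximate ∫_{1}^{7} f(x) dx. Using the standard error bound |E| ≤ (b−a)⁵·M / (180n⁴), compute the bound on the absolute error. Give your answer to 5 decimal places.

|E| ≤ (6)⁵·3 / (180·10⁴) = 23328/1800000 = 0.01296.

0.01296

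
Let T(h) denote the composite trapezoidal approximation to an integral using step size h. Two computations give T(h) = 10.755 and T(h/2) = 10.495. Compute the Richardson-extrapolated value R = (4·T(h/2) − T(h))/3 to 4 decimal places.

R = (4·T(h/2) − T(h)) / 3 = (4·10.495 − 10.755)/3 = (31.225)/3 = 10.4083.

10.4083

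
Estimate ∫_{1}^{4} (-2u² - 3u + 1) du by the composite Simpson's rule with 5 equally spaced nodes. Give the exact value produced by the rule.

h = (4 − 1)/4 = 0.75.
Nodes u₀,…,u₄ = 1, 1.75, 2.5, 3.25, 4.
f(u) = -2u² - 3u + 1: f₀=-4, f₁=-10.375, f₂=-19, f₃=-29.875, f₄=-43.
(h/3)·[f₀ + 4f₁ + 2f₂ + 4f₃ + f₄] = 0.25·(-246) = -61.5.

-61.5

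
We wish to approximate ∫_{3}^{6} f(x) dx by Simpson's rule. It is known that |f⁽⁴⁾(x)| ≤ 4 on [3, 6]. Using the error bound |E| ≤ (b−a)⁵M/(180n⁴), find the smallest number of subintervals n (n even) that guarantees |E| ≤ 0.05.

Need 972/(180n⁴) ≤ 0.05.
n⁴ ≥ 972/(180·0.05) = 108 ⇒ n ≥ 3.2237, so the smallest even n is 4. (n must be even for Simpson's rule.)

4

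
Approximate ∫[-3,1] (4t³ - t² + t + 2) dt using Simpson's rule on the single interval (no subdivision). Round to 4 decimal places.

-85.3333

S = (b−a)/6 · [f(-3) + 4f(-1) + f(1)] = 0.666667·[(-118) + 4·(-4) + 6] = -85.3333.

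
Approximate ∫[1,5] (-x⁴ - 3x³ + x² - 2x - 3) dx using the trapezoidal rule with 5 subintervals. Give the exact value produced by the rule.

-1124.95872

h = (5 − 1)/5 = 0.8.
Nodes x₀,…,x₅ = 1, 1.8, 2.6, 3.4, 4.2, 5.
f(x) = -x⁴ - 3x³ + x² - 2x - 3: f₀=-8, f₁=-31.3536, f₂=-99.8656, f₃=-249.7856, f₄=-527.1936, f₅=-988.
(h/2)·[f₀ + 2f₁ + 2f₂ + 2f₃ + 2f₄ + f₅] = 0.4·(-2812.3968) = -1124.95872.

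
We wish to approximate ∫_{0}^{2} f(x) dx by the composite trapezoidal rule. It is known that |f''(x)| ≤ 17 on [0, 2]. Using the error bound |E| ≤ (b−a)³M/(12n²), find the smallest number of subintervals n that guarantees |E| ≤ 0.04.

17

Need 136/(12n²) ≤ 0.04.
n² ≥ 136/(12·0.04) = 283.333 ⇒ n ≥ 16.8325, so the smallest n is 17.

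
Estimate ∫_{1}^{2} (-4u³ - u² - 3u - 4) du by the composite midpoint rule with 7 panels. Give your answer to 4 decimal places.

-25.8010

h = (2 − 1)/7 = 0.142857.
Midpoints m₁,…,m₇ = 1.071429, 1.214286, 1.357143, 1.5, 1.642857, 1.785714, 1.928571.
f(m₁)=-13.282070, f(m₂)=-16.279155, f(m₃)=-19.911808, f(m₄)=-24.25, f(m₅)=-29.363703, f(m₆)=-35.322886, f(m₇)=-42.197522.
h·[f(m₁) + f(m₂) + f(m₃) + f(m₄) + f(m₅) + f(m₆) + f(m₇)] = 0.142857·(-180.607143) = -25.8010.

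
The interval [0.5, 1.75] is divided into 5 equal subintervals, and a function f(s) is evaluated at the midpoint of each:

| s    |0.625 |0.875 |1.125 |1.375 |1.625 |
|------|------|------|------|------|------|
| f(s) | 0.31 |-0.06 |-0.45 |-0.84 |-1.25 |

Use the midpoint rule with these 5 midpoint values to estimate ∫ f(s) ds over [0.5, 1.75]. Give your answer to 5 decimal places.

h = 0.25, n = 5.
h·[y(m₁) + y(m₂) + y(m₃) + y(m₄) + y(m₅)] = 0.25·(-2.29) = -0.57250.

-0.57250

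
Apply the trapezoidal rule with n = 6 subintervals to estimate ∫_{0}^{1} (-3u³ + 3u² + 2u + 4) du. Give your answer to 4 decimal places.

h = (1 − 0)/6 = 0.166667.
Nodes u₀,…,u₆ = 0, 0.166667, 0.333333, 0.5, 0.666667, 0.833333, 1.
f(u) = -3u³ + 3u² + 2u + 4: f₀=4, f₁=4.402778, f₂=4.888889, f₃=5.375, f₄=5.777778, f₅=6.013889, f₆=6.
(h/2)·[f₀ + 2f₁ + 2f₂ + 2f₃ + 2f₄ + 2f₅ + f₆] = 0.083333·(62.916667) = 5.2431.

5.2431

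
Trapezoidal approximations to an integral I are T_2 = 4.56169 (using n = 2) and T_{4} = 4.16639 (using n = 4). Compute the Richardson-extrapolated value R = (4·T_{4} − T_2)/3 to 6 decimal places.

4.034623

R = (4·T_{4} − T_2) / 3 = (4·4.16639 − 4.56169)/3 = (12.10387)/3 = 4.034623.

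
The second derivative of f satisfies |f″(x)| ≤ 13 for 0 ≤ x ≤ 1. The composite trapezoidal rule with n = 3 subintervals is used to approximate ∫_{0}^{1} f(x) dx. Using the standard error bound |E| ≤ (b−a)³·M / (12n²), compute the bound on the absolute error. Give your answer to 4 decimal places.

|E| ≤ (1)³·13 / (12·3²) = 13/108 = 0.1204.

0.1204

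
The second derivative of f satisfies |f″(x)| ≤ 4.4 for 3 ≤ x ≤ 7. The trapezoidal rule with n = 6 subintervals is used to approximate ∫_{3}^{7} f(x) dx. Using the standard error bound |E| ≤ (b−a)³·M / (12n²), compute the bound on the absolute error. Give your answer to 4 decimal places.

|E| ≤ (4)³·4.4 / (12·6²) = 281.6/432 = 0.6519.

0.6519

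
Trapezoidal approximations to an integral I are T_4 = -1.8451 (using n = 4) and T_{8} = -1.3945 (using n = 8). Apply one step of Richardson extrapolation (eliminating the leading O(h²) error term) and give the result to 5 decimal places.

R = (4·T_{8} − T_4) / 3 = (4·(-1.3945) − (-1.8451))/3 = (-3.7329)/3 = -1.24430.

-1.24430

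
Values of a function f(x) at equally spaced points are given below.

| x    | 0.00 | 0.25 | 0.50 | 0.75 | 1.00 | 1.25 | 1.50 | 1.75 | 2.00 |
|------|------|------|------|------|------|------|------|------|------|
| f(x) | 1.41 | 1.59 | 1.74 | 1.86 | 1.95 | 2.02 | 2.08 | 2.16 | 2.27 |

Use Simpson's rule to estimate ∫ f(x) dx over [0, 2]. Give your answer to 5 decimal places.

h = 0.25, n = 8.
(h/3)·[y₀ + 4y₁ + 2y₂ + 4y₃ + 2y₄ + 4y₅ + 2y₆ + 4y₇ + y₈] = 0.083333·(45.74) = 3.81167.

3.81167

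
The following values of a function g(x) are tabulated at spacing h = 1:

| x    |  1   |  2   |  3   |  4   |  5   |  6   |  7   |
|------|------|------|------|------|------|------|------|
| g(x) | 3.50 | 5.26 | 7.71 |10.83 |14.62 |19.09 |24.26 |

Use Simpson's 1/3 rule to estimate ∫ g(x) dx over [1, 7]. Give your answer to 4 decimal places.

h = 1, n = 6.
(h/3)·[y₀ + 4y₁ + 2y₂ + 4y₃ + 2y₄ + 4y₅ + y₆] = 0.333333·(213.14) = 71.0467.

71.0467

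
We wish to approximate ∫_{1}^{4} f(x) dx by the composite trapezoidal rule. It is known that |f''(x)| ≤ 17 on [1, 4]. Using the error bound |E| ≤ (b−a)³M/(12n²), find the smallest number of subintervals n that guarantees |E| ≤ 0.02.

Need 459/(12n²) ≤ 0.02.
n² ≥ 459/(12·0.02) = 1912.5 ⇒ n ≥ 43.7321, so the smallest n is 44.

44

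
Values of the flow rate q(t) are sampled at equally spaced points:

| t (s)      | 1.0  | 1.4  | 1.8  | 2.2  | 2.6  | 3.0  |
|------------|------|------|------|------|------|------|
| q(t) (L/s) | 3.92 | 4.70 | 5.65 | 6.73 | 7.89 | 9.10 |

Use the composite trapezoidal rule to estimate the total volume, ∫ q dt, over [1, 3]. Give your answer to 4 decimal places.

12.5920

h = 0.4, n = 5.
(h/2)·[y₀ + 2y₁ + 2y₂ + 2y₃ + 2y₄ + y₅] = 0.2·(62.96) = 12.5920.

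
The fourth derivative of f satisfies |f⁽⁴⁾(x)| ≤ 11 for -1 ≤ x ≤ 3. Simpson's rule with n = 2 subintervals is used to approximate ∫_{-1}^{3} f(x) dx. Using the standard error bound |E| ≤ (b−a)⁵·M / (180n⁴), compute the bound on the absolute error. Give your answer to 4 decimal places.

3.9111

|E| ≤ (4)⁵·11 / (180·2⁴) = 11264/2880 = 3.9111.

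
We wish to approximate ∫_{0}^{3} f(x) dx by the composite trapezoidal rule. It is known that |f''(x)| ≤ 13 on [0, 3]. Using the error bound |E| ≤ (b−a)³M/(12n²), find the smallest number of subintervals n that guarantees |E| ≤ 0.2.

Need 351/(12n²) ≤ 0.2.
n² ≥ 351/(12·0.2) = 146.25 ⇒ n ≥ 12.0934, so the smallest n is 13.

13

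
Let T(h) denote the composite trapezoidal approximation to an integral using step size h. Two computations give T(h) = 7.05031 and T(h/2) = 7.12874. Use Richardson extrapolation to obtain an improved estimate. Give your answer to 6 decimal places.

R = (4·T(h/2) − T(h)) / 3 = (4·7.12874 − 7.05031)/3 = (21.46465)/3 = 7.154883.

7.154883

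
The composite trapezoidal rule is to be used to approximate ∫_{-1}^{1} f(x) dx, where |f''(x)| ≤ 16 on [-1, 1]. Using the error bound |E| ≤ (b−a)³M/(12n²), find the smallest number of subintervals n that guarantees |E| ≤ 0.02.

24

Need 128/(12n²) ≤ 0.02.
n² ≥ 128/(12·0.02) = 533.333 ⇒ n ≥ 23.0940, so the smallest n is 24.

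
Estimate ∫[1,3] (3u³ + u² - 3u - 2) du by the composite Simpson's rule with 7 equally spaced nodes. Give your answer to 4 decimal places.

52.6667

h = (3 − 1)/6 = 0.333333.
Nodes u₀,…,u₆ = 1, 1.333333, 1.666667, 2, 2.333333, 2.666667, 3.
f(u) = 3u³ + u² - 3u - 2: f₀=-1, f₁=2.888889, f₂=9.666667, f₃=20, f₄=34.555556, f₅=54, f₆=79.
(h/3)·[f₀ + 4f₁ + 2f₂ + 4f₃ + 2f₄ + 4f₅ + f₆] = 0.111111·(474) = 52.6667.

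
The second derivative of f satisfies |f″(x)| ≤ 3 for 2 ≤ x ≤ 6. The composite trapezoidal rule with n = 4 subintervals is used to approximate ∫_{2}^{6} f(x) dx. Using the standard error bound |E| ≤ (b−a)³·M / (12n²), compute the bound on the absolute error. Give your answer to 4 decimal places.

1.0000

|E| ≤ (4)³·3 / (12·4²) = 192/192 = 1.0000.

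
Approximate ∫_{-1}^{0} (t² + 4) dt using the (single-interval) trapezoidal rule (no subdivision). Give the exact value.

T = (b−a)/2 · [f(-1) + f(0)] = 0.5·[5 + 4] = 4.5.

4.5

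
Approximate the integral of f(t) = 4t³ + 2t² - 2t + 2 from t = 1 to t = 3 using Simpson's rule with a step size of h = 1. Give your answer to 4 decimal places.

93.3333

h = (3 − 1)/2 = 1.
Nodes t₀,…,t₂ = 1, 2, 3.
f(t) = 4t³ + 2t² - 2t + 2: f₀=6, f₁=38, f₂=122.
(h/3)·[f₀ + 4f₁ + f₂] = 0.333333·(280) = 93.3333.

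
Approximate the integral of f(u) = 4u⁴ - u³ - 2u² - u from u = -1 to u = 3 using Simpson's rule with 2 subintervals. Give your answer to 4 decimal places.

186.6667

h = (3 − (-1))/2 = 2.
Nodes u₀,…,u₂ = -1, 1, 3.
f(u) = 4u⁴ - u³ - 2u² - u: f₀=4, f₁=0, f₂=276.
(h/3)·[f₀ + 4f₁ + f₂] = 0.666667·(280) = 186.6667.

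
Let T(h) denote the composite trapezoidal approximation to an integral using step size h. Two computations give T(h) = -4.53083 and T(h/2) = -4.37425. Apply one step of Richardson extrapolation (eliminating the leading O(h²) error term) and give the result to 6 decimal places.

R = (4·T(h/2) − T(h)) / 3 = (4·(-4.37425) − (-4.53083))/3 = (-12.96617)/3 = -4.322057.

-4.322057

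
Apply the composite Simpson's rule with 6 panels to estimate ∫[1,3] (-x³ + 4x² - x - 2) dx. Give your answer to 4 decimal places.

6.6667

h = (3 − 1)/6 = 0.333333.
Nodes x₀,…,x₆ = 1, 1.333333, 1.666667, 2, 2.333333, 2.666667, 3.
f(x) = -x³ + 4x² - x - 2: f₀=0, f₁=1.407407, f₂=2.814815, f₃=4, f₄=4.740741, f₅=4.814815, f₆=4.
(h/3)·[f₀ + 4f₁ + 2f₂ + 4f₃ + 2f₄ + 4f₅ + f₆] = 0.111111·(60) = 6.6667.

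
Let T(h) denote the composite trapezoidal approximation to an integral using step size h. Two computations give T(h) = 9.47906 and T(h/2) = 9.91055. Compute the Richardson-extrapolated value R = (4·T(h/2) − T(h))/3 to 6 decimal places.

10.054380

R = (4·T(h/2) − T(h)) / 3 = (4·9.91055 − 9.47906)/3 = (30.16314)/3 = 10.054380.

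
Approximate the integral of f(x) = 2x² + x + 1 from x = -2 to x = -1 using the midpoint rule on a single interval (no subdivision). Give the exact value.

M = (b−a)·f(-1.5) = 1·(4) = 4.

4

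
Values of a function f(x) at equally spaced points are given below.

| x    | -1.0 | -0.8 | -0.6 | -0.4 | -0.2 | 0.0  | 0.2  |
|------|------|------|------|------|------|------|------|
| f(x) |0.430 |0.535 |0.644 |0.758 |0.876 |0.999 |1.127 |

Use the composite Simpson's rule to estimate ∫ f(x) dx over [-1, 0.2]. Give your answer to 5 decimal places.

h = 0.2, n = 6.
(h/3)·[y₀ + 4y₁ + 2y₂ + 4y₃ + 2y₄ + 4y₅ + y₆] = 0.066667·(13.765) = 0.91767.

0.91767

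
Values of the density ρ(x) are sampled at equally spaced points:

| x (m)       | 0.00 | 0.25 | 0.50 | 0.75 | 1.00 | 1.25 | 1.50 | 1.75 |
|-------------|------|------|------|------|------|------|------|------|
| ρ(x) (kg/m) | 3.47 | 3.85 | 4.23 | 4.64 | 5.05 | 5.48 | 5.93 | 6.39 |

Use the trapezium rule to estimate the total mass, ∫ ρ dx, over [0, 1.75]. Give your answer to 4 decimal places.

8.5275

h = 0.25, n = 7.
(h/2)·[y₀ + 2y₁ + 2y₂ + 2y₃ + 2y₄ + 2y₅ + 2y₆ + y₇] = 0.125·(68.22) = 8.5275.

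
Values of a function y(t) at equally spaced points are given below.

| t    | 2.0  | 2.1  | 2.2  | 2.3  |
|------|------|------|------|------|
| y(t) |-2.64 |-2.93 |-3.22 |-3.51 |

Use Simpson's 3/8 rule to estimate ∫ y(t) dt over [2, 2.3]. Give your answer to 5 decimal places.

h = 0.1, n = 3.
(3h/8)·[y₀ + 3y₁ + 3y₂ + y₃] = 0.0375·(-24.60) = -0.92250.

-0.92250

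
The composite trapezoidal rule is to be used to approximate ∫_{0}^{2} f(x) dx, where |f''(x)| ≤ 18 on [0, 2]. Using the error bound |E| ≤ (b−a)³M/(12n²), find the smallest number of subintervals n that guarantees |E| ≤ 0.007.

Need 144/(12n²) ≤ 0.007.
n² ≥ 144/(12·0.007) = 1714.29 ⇒ n ≥ 41.4039, so the smallest n is 42.

42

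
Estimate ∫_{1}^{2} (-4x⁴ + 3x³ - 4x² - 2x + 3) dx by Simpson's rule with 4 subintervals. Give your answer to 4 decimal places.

-22.8854

h = (2 − 1)/4 = 0.25.
Nodes x₀,…,x₄ = 1, 1.25, 1.5, 1.75, 2.
f(x) = -4x⁴ + 3x³ - 4x² - 2x + 3: f₀=-4, f₁=-9.65625, f₂=-19.125, f₃=-34.1875, f₄=-57.
(h/3)·[f₀ + 4f₁ + 2f₂ + 4f₃ + f₄] = 0.083333·(-274.625) = -22.8854.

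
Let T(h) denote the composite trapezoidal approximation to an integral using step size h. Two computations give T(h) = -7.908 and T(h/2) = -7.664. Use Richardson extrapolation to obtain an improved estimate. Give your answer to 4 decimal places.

-7.5827

R = (4·T(h/2) − T(h)) / 3 = (4·(-7.664) − (-7.908))/3 = (-22.748)/3 = -7.5827.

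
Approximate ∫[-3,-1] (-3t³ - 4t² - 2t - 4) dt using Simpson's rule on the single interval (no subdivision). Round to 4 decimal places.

S = (b−a)/6 · [f(-3) + 4f(-2) + f(-1)] = 0.333333·[47 + 4·8 + (-3)] = 25.3333.

25.3333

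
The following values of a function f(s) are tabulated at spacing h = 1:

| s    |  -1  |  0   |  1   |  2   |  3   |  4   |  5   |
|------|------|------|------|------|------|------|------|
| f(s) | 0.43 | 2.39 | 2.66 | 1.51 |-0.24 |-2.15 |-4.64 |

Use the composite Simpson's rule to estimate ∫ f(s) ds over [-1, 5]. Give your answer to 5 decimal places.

h = 1, n = 6.
(h/3)·[y₀ + 4y₁ + 2y₂ + 4y₃ + 2y₄ + 4y₅ + y₆] = 0.333333·(7.63) = 2.54333.

2.54333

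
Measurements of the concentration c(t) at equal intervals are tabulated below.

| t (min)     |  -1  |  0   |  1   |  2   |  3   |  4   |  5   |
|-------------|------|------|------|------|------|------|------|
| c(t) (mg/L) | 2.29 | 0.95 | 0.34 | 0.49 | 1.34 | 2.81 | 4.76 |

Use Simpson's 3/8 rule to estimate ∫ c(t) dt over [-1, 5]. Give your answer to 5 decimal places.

9.13125

h = 1, n = 6.
(3h/8)·[y₀ + 3y₁ + 3y₂ + 2y₃ + 3y₄ + 3y₅ + y₆] = 0.375·(24.35) = 9.13125.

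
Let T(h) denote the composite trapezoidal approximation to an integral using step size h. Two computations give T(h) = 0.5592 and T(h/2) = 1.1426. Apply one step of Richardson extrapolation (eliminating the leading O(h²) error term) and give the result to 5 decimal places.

R = (4·T(h/2) − T(h)) / 3 = (4·1.1426 − 0.5592)/3 = (4.0112)/3 = 1.33707.

1.33707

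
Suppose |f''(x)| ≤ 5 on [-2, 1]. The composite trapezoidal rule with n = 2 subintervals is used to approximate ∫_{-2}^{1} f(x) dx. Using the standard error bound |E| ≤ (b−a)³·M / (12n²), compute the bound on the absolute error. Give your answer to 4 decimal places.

|E| ≤ (3)³·5 / (12·2²) = 135/48 = 2.8125.

2.8125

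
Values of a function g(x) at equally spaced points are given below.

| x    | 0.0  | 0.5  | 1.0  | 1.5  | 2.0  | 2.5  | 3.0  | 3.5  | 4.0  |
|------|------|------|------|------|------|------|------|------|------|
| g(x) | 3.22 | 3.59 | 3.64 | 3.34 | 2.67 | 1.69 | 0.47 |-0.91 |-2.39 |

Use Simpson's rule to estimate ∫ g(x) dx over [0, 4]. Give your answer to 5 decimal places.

h = 0.5, n = 8.
(h/3)·[y₀ + 4y₁ + 2y₂ + 4y₃ + 2y₄ + 4y₅ + 2y₆ + 4y₇ + y₈] = 0.166667·(45.23) = 7.53833.

7.53833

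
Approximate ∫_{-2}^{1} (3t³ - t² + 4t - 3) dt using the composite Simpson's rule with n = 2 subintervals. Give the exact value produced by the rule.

-29.25

h = (1 − (-2))/2 = 1.5.
Nodes t₀,…,t₂ = -2, -0.5, 1.
f(t) = 3t³ - t² + 4t - 3: f₀=-39, f₁=-5.625, f₂=3.
(h/3)·[f₀ + 4f₁ + f₂] = 0.5·(-58.5) = -29.25.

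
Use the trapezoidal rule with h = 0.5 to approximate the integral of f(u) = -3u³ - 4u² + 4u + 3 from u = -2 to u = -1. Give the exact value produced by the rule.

-0.6875

h = (-1 − (-2))/2 = 0.5.
Nodes u₀,…,u₂ = -2, -1.5, -1.
f(u) = -3u³ - 4u² + 4u + 3: f₀=3, f₁=-1.875, f₂=-2.
(h/2)·[f₀ + 2f₁ + f₂] = 0.25·(-2.75) = -0.6875.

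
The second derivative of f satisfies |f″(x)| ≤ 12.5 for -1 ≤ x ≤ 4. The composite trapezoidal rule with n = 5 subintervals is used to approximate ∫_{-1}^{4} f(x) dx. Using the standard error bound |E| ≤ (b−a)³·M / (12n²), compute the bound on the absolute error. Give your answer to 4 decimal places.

|E| ≤ (5)³·12.5 / (12·5²) = 1562.5/300 = 5.2083.

5.2083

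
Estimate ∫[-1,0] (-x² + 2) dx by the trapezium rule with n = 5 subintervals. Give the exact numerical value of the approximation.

h = (0 − (-1))/5 = 0.2.
Nodes x₀,…,x₅ = -1, -0.8, -0.6, -0.4, -0.2, 0.
f(x) = -x² + 2: f₀=1, f₁=1.36, f₂=1.64, f₃=1.84, f₄=1.96, f₅=2.
(h/2)·[f₀ + 2f₁ + 2f₂ + 2f₃ + 2f₄ + f₅] = 0.1·(16.6) = 1.66.

1.66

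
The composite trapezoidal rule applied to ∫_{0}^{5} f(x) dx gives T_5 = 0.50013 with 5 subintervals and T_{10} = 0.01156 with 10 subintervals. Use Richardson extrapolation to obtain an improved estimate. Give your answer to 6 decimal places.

R = (4·T_{10} − T_5) / 3 = (4·0.01156 − 0.50013)/3 = (-0.45389)/3 = -0.151297.

-0.151297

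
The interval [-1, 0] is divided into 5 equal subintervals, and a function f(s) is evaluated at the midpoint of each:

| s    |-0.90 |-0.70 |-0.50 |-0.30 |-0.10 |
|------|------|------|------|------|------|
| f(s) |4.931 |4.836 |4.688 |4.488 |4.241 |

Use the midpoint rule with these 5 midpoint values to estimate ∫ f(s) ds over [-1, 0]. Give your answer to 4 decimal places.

4.6368

h = 0.2, n = 5.
h·[y(m₁) + y(m₂) + y(m₃) + y(m₄) + y(m₅)] = 0.2·(23.184) = 4.6368.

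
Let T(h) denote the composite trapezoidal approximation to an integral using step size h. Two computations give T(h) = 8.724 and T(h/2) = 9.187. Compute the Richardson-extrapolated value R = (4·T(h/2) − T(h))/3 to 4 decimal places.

R = (4·T(h/2) − T(h)) / 3 = (4·9.187 − 8.724)/3 = (28.024)/3 = 9.3413.

9.3413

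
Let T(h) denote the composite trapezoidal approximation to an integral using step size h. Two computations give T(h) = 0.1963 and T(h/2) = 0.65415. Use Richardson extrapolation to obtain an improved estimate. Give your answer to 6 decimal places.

R = (4·T(h/2) − T(h)) / 3 = (4·0.65415 − 0.1963)/3 = (2.42030)/3 = 0.806767.

0.806767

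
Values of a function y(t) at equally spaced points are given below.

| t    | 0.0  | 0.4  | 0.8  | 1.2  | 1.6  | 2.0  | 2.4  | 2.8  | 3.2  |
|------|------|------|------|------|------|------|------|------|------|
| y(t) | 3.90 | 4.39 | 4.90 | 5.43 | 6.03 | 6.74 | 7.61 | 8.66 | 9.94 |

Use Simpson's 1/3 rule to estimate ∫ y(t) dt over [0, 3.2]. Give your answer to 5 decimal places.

h = 0.4, n = 8.
(h/3)·[y₀ + 4y₁ + 2y₂ + 4y₃ + 2y₄ + 4y₅ + 2y₆ + 4y₇ + y₈] = 0.133333·(151.80) = 20.24000.

20.24000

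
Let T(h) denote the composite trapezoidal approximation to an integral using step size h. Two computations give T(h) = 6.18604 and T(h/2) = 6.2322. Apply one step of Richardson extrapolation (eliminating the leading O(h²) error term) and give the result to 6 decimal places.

R = (4·T(h/2) − T(h)) / 3 = (4·6.2322 − 6.18604)/3 = (18.74276)/3 = 6.247587.

6.247587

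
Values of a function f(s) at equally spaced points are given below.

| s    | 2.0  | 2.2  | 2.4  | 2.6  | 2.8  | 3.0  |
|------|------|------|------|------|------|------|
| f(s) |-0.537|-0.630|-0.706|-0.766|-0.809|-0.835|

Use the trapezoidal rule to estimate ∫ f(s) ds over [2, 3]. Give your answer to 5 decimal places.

h = 0.2, n = 5.
(h/2)·[y₀ + 2y₁ + 2y₂ + 2y₃ + 2y₄ + y₅] = 0.1·(-7.194) = -0.71940.

-0.71940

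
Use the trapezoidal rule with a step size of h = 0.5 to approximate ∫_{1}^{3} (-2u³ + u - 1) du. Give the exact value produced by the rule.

h = (3 − 1)/4 = 0.5.
Nodes u₀,…,u₄ = 1, 1.5, 2, 2.5, 3.
f(u) = -2u³ + u - 1: f₀=-2, f₁=-6.25, f₂=-15, f₃=-29.75, f₄=-52.
(h/2)·[f₀ + 2f₁ + 2f₂ + 2f₃ + f₄] = 0.25·(-156) = -39.

-39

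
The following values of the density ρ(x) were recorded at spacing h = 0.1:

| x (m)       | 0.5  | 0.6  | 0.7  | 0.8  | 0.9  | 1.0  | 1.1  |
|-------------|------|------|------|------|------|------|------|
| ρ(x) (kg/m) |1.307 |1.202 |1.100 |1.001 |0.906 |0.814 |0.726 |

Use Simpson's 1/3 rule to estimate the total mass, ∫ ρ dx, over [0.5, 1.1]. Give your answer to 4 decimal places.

h = 0.1, n = 6.
(h/3)·[y₀ + 4y₁ + 2y₂ + 4y₃ + 2y₄ + 4y₅ + y₆] = 0.033333·(18.113) = 0.6038.

0.6038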